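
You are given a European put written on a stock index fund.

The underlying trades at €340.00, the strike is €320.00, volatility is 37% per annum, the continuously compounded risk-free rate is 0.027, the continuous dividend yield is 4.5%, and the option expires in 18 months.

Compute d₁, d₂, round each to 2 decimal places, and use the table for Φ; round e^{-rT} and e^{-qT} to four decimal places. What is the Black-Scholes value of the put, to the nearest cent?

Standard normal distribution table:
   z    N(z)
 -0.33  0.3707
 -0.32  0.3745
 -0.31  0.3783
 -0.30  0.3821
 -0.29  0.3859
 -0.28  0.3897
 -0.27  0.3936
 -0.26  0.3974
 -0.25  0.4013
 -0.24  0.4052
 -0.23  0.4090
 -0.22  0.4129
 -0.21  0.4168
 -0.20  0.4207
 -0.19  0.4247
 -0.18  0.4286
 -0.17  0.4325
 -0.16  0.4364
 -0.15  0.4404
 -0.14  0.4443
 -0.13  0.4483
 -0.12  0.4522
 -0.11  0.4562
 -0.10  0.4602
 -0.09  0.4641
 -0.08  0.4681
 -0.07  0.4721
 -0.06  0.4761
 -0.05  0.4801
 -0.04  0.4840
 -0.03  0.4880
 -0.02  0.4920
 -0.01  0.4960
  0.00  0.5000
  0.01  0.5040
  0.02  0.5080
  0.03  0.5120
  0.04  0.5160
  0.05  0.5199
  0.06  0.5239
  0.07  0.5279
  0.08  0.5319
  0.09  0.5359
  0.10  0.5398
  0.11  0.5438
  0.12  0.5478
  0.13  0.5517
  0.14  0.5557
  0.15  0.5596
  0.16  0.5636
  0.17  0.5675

σ√T = 0.37·√1.5 = 0.4532
ln(S/K) + (r − q + σ²/2)T = ln(340/320) + (0.027 − 0.045 + 0.37²/2)·1.5 = 0.0606 + 0.0757 = 0.1363
d₁ = 0.1363 / 0.4532 = 0.3008 ⇒ 0.30
d₂ = d₁ − σ√T = 0.3008 − 0.4532 = -0.1524 ⇒ -0.15
e^(−qT) = e^(−0.045·1.5) = 0.9347;  e^(−rT) = e^(−0.027·1.5) = 0.9603
N(−d₂) = N(0.15) = 0.5596;  N(−d₁) = N(-0.30) = 0.3821
P = 320·0.9603·0.5596 − 340·0.9347·0.3821 = 171.9628 − 121.4306 = 50.5322

€50.53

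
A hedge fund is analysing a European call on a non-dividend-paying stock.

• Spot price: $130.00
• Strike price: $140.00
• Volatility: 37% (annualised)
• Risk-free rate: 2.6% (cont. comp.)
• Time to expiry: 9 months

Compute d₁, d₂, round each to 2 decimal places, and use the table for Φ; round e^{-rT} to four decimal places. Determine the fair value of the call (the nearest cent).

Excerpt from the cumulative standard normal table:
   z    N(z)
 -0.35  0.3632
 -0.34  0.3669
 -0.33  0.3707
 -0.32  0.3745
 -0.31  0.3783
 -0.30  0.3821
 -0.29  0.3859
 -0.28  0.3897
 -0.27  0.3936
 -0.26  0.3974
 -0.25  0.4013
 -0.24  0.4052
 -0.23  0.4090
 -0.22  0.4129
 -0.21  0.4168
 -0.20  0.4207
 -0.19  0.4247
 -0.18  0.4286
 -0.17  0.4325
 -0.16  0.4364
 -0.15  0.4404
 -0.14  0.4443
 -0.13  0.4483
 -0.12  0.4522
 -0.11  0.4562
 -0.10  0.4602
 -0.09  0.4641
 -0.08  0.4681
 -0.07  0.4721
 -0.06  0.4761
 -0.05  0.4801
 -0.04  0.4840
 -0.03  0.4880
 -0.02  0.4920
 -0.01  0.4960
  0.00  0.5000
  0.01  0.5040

T = 0.75;  σ√T = 0.3204
d₁ = [ln(130/140) + (0.026 + ½·0.37²)·0.75] / (σ√T) = (-0.0741 + 0.0708) / 0.3204 = -0.0102 ≈ -0.01
d₂ = -0.0102 − 0.3204 = -0.3306 ≈ -0.33
e^(−rT) = e^(−0.026·0.75) = 0.9807
C = 130·N(-0.01) − 140·0.9807·N(-0.33) = 130·0.4960 − 140·0.9807·0.3707 = 64.4800 − 50.8964 = 13.5836

$13.58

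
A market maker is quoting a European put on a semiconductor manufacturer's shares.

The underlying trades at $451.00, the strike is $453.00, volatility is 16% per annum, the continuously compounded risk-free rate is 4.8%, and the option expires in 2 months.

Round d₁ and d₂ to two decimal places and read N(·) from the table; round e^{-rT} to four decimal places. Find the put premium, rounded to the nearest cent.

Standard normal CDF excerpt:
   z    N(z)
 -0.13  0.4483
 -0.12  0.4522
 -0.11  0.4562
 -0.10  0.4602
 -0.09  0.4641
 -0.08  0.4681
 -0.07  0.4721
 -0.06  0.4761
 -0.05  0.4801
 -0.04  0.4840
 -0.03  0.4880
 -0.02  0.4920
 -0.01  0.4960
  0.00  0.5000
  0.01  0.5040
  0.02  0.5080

$11.78

σ√T = 0.16·√0.1667 = 0.0653
d₁ = [ln(451/453) + (0.048 + 0.16²/2)·0.1667] / 0.0653 = [-0.0044 + 0.0101] / 0.0653 = 0.0874 ⇒ 0.09
d₂ = d₁ − σ√T = 0.0874 − 0.0653 = 0.0221 ⇒ 0.02
e^(−rT) = e^(−0.048·0.1667) = 0.9920
N(−d₂) = N(-0.02) = 0.4920;  N(−d₁) = N(-0.09) = 0.4641
P = 453·0.9920·0.4920 − 451·0.4641 = 221.0930 − 209.3091 = 11.7839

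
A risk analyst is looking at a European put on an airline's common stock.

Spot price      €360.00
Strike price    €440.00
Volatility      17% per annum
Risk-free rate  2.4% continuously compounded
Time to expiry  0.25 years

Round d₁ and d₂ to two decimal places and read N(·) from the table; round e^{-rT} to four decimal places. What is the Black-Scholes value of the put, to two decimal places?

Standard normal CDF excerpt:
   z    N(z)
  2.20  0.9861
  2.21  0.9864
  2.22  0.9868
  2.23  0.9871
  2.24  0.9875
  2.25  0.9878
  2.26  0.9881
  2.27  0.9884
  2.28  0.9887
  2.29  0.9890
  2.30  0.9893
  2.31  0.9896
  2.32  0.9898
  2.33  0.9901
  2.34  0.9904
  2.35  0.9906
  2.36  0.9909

σ√T = 0.17 × 0.5000 = 0.0850
d₁ = [ln(360/440) + (0.024 + ½·0.17²)·0.25] / (σ√T) = (-0.2007 + 0.0096) / 0.0850 = -2.2477 → -2.25
d₂ = -2.2477 − 0.0850 = -2.3327 → -2.33
exp(−rT) = exp(−0.024·0.25) = 0.9940
P = 440·0.9940·N(2.33) − 360·N(2.25) = 440·0.9940·0.9901 − 360·0.9878 = 433.0301 − 355.6080 = 77.4221

€77.42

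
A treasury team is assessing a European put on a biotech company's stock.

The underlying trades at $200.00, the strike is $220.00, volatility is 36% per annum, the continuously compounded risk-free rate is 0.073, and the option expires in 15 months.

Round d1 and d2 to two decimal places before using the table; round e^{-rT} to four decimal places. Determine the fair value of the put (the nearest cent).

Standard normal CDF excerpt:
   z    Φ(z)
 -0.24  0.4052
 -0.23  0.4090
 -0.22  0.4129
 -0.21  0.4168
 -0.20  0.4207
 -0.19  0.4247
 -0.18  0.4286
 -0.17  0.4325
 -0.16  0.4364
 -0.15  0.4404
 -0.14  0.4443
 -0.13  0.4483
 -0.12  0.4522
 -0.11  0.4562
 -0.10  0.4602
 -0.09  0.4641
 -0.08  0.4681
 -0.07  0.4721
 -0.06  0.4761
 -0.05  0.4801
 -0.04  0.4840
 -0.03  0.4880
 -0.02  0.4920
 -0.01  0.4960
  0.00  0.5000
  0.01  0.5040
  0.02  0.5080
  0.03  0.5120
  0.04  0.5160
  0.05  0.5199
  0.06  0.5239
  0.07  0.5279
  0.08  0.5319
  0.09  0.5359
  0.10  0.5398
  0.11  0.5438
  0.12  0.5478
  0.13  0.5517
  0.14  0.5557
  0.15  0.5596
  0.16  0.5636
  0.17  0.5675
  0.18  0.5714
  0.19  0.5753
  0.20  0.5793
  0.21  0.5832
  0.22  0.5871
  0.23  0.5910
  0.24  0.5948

σ√T = 0.36·√1.25 = 0.4025
d₁ = [ln(200/220) + (0.073 + ½·0.36²)·1.25] / (σ√T) = (-0.0953 + 0.1722) / 0.4025 = 0.1912 which rounds to 0.19
d₂ = 0.1912 − 0.4025 = -0.2113 which rounds to -0.21
exp(−rT) = exp(−0.073·1.25) = 0.9128
N(−d₂) = N(0.21) = 0.5832;  N(−d₁) = N(-0.19) = 0.4247
P = 220·0.9128·0.5832 − 200·0.4247 = 117.1159 − 84.9400 = 32.1759

$32.18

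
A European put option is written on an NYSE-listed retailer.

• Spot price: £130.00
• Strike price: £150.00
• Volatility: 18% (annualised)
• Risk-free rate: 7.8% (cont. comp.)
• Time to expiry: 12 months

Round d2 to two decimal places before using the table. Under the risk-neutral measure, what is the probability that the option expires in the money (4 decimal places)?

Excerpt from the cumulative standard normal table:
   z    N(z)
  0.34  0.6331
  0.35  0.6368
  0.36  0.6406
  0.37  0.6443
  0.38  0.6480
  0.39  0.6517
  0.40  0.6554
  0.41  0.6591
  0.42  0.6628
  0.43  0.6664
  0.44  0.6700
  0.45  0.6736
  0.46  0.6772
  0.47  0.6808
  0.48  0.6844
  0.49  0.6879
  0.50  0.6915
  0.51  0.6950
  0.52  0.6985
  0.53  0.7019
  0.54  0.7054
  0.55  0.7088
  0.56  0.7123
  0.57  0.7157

0.6736

σ√T = 0.18·√1 = 0.1800
d₁ = [ln(130/150) + (0.078 + 0.18²/2)·1] / 0.1800 = [-0.1431 + 0.0942] / 0.1800 = -0.2717 which rounds to -0.27
d₂ = d₁ − σ√T = -0.2717 − 0.1800 = -0.4517 which rounds to -0.45
Risk-neutral Pr[S_T < K] = N(−d₂) = N(0.45) = 0.6736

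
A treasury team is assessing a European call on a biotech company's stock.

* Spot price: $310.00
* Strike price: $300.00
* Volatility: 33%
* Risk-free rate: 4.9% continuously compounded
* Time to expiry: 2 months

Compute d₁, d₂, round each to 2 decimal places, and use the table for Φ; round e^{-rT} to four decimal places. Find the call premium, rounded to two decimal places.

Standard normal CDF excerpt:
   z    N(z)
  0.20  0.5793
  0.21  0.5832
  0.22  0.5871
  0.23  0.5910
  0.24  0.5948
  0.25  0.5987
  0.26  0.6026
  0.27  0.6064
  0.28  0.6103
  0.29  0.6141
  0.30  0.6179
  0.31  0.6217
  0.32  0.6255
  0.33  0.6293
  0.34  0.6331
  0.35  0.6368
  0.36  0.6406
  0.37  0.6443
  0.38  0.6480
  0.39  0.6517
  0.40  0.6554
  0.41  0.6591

$22.74

σ√T = 0.33·√0.1667 = 0.1347
d₁ = [ln(310/300) + (0.049 + 0.33²/2)·0.1667] / 0.1347 = [0.0328 + 0.0172] / 0.1347 = 0.3714 → 0.37
d₂ = d₁ − σ√T = 0.3714 − 0.1347 = 0.2366 → 0.24
e^(−rT) = e^(−0.049·0.1667) = 0.9919
N(d₁) = N(0.37) = 0.6443;  N(d₂) = N(0.24) = 0.5948
C = 310·0.6443 − 300·0.9919·0.5948 = 199.7330 − 176.9946 = 22.7384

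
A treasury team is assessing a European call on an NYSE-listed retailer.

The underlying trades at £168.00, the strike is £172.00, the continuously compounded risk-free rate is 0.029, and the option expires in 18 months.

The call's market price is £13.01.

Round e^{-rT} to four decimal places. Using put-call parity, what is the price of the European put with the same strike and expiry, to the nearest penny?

e^(−rT) = e^(−0.029·1.5) = 0.9574
Put-call parity: C − P = S − K·e^(−rT) = 168 − 172·0.9574 = 168 − 164.6728 = 3.3272
P = C − (C − P) = 13.01 − (3.3272) = 9.6828

£9.68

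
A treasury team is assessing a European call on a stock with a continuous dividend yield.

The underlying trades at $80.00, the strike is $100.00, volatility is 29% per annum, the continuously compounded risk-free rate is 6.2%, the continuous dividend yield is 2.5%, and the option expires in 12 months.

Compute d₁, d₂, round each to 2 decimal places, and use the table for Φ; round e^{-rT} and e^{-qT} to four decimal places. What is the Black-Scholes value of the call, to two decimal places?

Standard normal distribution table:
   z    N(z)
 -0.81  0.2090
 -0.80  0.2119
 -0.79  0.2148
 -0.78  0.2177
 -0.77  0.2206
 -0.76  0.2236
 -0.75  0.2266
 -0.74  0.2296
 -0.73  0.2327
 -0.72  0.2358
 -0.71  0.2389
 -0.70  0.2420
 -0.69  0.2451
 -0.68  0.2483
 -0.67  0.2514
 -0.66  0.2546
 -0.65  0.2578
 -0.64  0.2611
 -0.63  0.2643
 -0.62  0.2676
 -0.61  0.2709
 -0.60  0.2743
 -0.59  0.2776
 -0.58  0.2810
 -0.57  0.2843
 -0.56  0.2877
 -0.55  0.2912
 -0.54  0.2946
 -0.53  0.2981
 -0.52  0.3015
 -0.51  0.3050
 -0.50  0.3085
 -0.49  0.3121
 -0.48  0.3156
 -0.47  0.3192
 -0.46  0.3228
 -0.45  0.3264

σ√T = 0.29 × 1.0000 = 0.2900
ln(S/K) + (r − q + σ²/2)T = ln(80/100) + (0.062 − 0.025 + 0.29²/2)·1 = -0.2231 + 0.0790 = -0.1441
d₁ = -0.1441 / 0.2900 = -0.4969 → -0.50
d₂ = d₁ − σ√T = -0.4969 − 0.2900 = -0.7869 → -0.79
exp(−qT) = exp(−0.025·1) = 0.9753;  exp(−rT) = exp(−0.062·1) = 0.9399
C = 80·0.9753·N(-0.50) − 100·0.9399·N(-0.79) = 80·0.9753·0.3085 − 100·0.9399·0.2148 = 24.0704 − 20.1891 = 3.8814

$3.88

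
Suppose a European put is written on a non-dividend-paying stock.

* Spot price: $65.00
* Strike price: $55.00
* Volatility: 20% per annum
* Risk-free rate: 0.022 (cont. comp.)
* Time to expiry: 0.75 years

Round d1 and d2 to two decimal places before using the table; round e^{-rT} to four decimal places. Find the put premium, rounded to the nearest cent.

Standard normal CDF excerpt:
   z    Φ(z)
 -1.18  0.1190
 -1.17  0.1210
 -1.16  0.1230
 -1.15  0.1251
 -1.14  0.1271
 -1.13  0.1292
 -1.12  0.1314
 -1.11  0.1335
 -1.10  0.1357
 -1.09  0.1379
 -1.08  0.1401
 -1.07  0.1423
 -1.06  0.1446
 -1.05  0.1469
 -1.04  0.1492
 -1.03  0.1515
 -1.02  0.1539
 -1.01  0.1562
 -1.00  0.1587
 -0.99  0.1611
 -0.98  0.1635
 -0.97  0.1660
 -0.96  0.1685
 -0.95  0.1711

$0.85

σ√T = 0.2·√0.75 = 0.1732
d₁ = [ln(65/55) + (0.022 + ½·0.2²)·0.75] / (σ√T) = (0.1671 + 0.0315) / 0.1732 = 1.1464 ⇒ 1.15
d₂ = 1.1464 − 0.1732 = 0.9731 ⇒ 0.97
exp(−rT) = exp(−0.022·0.75) = 0.9836
P = 55·0.9836·N(-0.97) − 65·N(-1.15) = 55·0.9836·0.1660 − 65·0.1251 = 8.9803 − 8.1315 = 0.8488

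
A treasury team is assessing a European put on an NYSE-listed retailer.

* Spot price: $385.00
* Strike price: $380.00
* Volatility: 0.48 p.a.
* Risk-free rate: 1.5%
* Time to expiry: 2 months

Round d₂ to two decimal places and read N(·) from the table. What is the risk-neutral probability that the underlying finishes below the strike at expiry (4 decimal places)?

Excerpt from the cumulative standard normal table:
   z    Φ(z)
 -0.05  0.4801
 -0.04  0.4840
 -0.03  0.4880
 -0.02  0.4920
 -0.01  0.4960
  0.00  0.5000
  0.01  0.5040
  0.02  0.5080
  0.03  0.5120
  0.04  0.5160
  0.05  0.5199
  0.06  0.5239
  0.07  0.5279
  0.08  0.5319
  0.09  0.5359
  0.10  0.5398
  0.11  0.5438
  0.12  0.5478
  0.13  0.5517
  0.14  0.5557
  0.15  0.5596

0.5080

σ√T = 0.48·√0.1667 = 0.1960
d₁ = [ln(385/380) + (0.015 + ½·0.48²)·0.1667] / (σ√T) = (0.0131 + 0.0217) / 0.1960 = 0.1774 ≈ 0.18
d₂ = 0.1774 − 0.1960 = -0.0185 ≈ -0.02
Risk-neutral Pr[S_T < K] = N(−d₂) = N(0.02) = 0.5080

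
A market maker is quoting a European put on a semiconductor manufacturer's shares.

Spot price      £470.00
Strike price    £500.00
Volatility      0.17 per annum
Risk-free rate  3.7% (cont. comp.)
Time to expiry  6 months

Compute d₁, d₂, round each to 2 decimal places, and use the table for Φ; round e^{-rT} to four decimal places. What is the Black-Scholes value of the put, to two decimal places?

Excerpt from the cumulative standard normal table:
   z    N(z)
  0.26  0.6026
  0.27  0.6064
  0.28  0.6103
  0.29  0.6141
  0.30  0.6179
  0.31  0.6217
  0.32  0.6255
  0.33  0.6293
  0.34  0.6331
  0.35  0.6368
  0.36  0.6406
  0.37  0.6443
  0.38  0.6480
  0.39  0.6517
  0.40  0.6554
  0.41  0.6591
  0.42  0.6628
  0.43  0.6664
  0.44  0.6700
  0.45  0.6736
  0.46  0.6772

T = 0.5;  σ√T = 0.1202
d₁ = [ln(470/500) + (0.037 + 0.17²/2)·0.5] / 0.1202 = [-0.0619 + 0.0257] / 0.1202 = -0.3007 ⇒ -0.30
d₂ = d₁ − σ√T = -0.3007 − 0.1202 = -0.4209 ⇒ -0.42
exp(−rT) = exp(−0.037·0.5) = 0.9817
P = 500·0.9817·N(0.42) − 470·N(0.30) = 500·0.9817·0.6628 − 470·0.6179 = 325.3354 − 290.4130 = 34.9224

£34.92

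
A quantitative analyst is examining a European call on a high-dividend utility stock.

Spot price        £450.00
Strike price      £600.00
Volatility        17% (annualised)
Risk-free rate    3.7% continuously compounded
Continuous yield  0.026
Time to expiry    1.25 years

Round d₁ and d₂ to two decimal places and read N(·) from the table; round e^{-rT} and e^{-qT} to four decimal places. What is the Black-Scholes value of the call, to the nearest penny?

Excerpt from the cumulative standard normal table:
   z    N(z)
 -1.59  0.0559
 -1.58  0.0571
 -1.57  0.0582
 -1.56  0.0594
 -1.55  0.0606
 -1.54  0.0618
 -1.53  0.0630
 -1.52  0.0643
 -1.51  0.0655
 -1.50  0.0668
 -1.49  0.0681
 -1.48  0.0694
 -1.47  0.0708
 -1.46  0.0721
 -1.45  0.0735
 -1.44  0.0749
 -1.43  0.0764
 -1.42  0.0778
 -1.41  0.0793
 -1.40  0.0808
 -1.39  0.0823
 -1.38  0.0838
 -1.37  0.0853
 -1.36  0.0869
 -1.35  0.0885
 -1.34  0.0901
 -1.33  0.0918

£3.15

T = 1.25;  σ√T = 0.1901
ln(S/K) + (r − q + σ²/2)T = ln(450/600) + (0.037 − 0.026 + 0.17²/2)·1.25 = -0.2877 + 0.0318 = -0.2559
d₁ = -0.2559 / 0.1901 = -1.3462 ⇒ -1.35
d₂ = d₁ − σ√T = -1.3462 − 0.1901 = -1.5363 ⇒ -1.54
exp(−qT) = exp(−0.026·1.25) = 0.9680;  exp(−rT) = exp(−0.037·1.25) = 0.9548
N(d₁) = N(-1.35) = 0.0885;  N(d₂) = N(-1.54) = 0.0618
C = 450·0.9680·0.0885 − 600·0.9548·0.0618 = 38.5506 − 35.4040 = 3.1466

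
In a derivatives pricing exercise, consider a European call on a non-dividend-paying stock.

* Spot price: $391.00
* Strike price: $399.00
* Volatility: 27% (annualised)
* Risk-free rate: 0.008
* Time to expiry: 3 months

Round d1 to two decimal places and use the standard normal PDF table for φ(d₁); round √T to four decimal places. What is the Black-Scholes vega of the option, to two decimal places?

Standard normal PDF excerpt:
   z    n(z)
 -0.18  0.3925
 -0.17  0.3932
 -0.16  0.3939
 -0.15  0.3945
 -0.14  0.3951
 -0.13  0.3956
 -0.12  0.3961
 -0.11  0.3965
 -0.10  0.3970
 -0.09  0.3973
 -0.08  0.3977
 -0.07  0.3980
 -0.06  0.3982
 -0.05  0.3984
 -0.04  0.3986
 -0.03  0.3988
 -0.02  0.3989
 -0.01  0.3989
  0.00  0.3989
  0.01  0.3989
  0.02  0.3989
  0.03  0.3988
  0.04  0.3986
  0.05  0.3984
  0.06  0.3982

σ√T = 0.27 × 0.5000 = 0.1350
d₁ = [ln(391/399) + (0.008 + ½·0.27²)·0.25] / (σ√T) = (-0.0203 + 0.0111) / 0.1350 = -0.0677 ⇒ -0.07
√T = √0.25 = 0.5000
φ(d₁) = φ(-0.07) = 0.3980
vega = S·φ(d₁)·√T = 391·0.3980·0.5000 = 77.8090
(The put has the same vega.)

77.81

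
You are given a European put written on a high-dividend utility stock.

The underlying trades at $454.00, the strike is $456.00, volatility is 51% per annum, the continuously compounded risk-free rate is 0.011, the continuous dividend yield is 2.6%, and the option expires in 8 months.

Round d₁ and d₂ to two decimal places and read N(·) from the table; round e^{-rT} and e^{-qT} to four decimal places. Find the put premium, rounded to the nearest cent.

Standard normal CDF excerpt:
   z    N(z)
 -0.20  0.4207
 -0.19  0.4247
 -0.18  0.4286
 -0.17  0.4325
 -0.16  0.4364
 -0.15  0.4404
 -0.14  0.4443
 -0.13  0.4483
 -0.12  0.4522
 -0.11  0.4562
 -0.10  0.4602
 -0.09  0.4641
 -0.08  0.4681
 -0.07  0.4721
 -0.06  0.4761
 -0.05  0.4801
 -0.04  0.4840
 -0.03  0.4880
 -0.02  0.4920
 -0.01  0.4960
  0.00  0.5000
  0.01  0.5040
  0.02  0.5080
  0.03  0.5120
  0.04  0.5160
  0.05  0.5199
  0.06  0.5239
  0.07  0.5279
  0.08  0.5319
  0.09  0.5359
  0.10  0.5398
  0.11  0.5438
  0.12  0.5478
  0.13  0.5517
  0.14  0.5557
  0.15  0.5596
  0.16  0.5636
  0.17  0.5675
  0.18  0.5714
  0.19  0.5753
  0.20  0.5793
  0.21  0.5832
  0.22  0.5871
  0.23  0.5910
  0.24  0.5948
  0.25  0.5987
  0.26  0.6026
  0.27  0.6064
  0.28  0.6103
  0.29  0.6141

σ√T = 0.51 × 0.8165 = 0.4164
d₁ = [ln(454/456) + (0.011 − 0.026 + 0.51²/2)·0.6667] / 0.4164 = [-0.0044 + 0.0767] / 0.4164 = 0.1736 → 0.17
d₂ = d₁ − σ√T = 0.1736 − 0.4164 = -0.2428 → -0.24
exp(−qT) = exp(−0.026·0.6667) = 0.9828;  exp(−rT) = exp(−0.011·0.6667) = 0.9927
N(−d₂) = N(0.24) = 0.5948;  N(−d₁) = N(-0.17) = 0.4325
P = 456·0.9927·0.5948 − 454·0.9828·0.4325 = 269.2488 − 192.9777 = 76.2711

$76.27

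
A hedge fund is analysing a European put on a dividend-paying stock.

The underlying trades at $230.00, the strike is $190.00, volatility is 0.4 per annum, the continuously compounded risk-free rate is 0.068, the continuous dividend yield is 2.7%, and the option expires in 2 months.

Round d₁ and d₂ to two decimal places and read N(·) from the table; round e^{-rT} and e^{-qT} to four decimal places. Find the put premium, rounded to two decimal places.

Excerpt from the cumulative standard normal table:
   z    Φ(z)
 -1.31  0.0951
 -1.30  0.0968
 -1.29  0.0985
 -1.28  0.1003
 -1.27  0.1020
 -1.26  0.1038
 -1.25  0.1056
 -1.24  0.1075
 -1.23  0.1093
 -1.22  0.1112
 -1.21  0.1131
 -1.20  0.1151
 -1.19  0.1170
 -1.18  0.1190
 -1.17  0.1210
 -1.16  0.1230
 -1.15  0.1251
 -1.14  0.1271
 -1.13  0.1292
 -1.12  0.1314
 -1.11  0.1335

σ√T = 0.4·√0.1667 = 0.1633
d₁ = [ln(230/190) + (0.068 − 0.027 + 0.4²/2)·0.1667] / 0.1633 = [0.1911 + 0.0202] / 0.1633 = 1.2935 which rounds to 1.29
d₂ = d₁ − σ√T = 1.2935 − 0.1633 = 1.1302 which rounds to 1.13
exp(−qT) = exp(−0.027·0.1667) = 0.9955;  exp(−rT) = exp(−0.068·0.1667) = 0.9887
N(−d₂) = N(-1.13) = 0.1292;  N(−d₁) = N(-1.29) = 0.0985
P = 190·0.9887·0.1292 − 230·0.9955·0.0985 = 24.2706 − 22.5531 = 1.7176

$1.72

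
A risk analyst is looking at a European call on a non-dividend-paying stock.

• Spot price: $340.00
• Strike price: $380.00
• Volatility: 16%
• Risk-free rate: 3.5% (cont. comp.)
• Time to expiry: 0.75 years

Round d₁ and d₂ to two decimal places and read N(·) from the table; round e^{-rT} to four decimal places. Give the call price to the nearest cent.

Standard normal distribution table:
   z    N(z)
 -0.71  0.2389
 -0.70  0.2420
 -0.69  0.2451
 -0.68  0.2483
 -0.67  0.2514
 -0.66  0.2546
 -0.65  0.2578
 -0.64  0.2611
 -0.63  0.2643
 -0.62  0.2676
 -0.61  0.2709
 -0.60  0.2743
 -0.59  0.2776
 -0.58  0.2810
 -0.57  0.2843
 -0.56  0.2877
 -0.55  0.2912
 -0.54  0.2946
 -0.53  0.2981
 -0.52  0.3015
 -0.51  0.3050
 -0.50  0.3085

T = 0.75;  σ√T = 0.1386
ln(S/K) + (r + σ²/2)T = ln(340/380) + (0.035 + 0.16²/2)·0.75 = -0.1112 + 0.0358 = -0.0754
d₁ = -0.0754 / 0.1386 = -0.5440 ⇒ -0.54
d₂ = d₁ − σ√T = -0.5440 − 0.1386 = -0.6825 ⇒ -0.68
exp(−rT) = exp(−0.035·0.75) = 0.9741
C = 340·N(-0.54) − 380·0.9741·N(-0.68) = 340·0.2946 − 380·0.9741·0.2483 = 100.1640 − 91.9102 = 8.2538

$8.25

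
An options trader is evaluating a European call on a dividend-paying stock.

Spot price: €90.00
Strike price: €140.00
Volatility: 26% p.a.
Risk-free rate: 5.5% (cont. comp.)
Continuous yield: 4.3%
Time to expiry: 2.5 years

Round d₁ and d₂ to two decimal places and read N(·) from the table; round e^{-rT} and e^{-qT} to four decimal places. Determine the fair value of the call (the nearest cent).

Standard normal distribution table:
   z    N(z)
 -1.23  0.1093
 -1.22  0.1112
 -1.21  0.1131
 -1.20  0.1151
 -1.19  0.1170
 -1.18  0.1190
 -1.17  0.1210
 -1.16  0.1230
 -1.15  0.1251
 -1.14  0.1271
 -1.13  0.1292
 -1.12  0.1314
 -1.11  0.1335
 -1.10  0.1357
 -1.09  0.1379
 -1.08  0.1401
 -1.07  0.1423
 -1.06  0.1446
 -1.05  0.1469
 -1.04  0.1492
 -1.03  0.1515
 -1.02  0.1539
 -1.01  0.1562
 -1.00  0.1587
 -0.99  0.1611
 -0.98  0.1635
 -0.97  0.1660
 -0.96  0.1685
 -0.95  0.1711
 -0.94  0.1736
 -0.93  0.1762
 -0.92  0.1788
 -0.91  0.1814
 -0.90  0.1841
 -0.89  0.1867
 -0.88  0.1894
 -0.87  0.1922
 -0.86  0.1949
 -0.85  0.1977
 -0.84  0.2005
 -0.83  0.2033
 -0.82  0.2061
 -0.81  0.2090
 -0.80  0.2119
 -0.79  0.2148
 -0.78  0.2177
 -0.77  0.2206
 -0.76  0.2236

T = 2.5;  σ√T = 0.4111
d₁ = [ln(90/140) + (0.055 − 0.043 + 0.26²/2)·2.5] / 0.4111 = [-0.4418 + 0.1145] / 0.4111 = -0.7962 ≈ -0.80
d₂ = d₁ − σ√T = -0.7962 − 0.4111 = -1.2073 ≈ -1.21
e^(−qT) = e^(−0.043·2.5) = 0.8981;  e^(−rT) = e^(−0.055·2.5) = 0.8715
N(d₁) = N(-0.80) = 0.2119;  N(d₂) = N(-1.21) = 0.1131
C = 90·0.8981·0.2119 − 140·0.8715·0.1131 = 17.1277 − 13.7993 = 3.3283

€3.33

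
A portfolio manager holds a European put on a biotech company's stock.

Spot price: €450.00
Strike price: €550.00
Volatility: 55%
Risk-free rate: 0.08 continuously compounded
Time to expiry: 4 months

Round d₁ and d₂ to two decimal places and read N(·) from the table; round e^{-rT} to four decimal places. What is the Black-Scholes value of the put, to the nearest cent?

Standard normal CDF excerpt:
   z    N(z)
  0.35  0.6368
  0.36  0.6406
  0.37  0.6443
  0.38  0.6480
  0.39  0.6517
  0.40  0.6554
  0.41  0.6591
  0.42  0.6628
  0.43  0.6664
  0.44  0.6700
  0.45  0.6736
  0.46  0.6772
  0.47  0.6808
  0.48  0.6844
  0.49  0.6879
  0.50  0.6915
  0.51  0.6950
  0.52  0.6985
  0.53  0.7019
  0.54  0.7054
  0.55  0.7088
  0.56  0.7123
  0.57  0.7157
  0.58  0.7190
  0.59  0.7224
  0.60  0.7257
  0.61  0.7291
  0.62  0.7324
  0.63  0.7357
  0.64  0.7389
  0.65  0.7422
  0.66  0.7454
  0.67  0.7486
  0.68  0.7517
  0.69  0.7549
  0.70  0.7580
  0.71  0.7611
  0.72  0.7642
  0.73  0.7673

€114.33

T = 0.3333;  σ√T = 0.3175
d₁ = [ln(450/550) + (0.08 + 0.55²/2)·0.3333] / 0.3175 = [-0.2007 + 0.0771] / 0.3175 = -0.3892 which rounds to -0.39
d₂ = d₁ − σ√T = -0.3892 − 0.3175 = -0.7067 which rounds to -0.71
exp(−rT) = exp(−0.08·0.3333) = 0.9737
N(−d₂) = N(0.71) = 0.7611;  N(−d₁) = N(0.39) = 0.6517
P = 550·0.9737·0.7611 − 450·0.6517 = 407.5957 − 293.2650 = 114.3307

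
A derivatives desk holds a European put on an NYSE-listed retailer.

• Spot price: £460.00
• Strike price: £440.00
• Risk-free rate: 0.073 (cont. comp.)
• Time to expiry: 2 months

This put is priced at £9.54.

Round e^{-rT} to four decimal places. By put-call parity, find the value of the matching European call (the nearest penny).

£34.86

exp(−rT) = exp(−0.073·0.1667) = 0.9879
Put-call parity: C − P = S − K·e^(−rT) = 460 − 440·0.9879 = 460 − 434.6760 = 25.3240
C = P + (C − P) = 9.54 + (25.3240) = 34.8640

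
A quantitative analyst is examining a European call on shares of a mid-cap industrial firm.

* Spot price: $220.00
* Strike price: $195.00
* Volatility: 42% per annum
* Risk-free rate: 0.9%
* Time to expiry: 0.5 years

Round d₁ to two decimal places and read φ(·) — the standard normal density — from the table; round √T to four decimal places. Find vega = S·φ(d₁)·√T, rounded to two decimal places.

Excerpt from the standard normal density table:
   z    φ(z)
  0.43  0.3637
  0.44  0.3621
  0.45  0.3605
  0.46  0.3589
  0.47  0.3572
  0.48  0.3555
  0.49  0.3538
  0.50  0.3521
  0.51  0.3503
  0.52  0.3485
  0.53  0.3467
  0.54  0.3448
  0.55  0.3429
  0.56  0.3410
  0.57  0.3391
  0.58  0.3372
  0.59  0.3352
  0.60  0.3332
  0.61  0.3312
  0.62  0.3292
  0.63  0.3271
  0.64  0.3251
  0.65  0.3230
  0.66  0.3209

52.75

σ√T = 0.42·√0.5 = 0.2970
d₁ = [ln(220/195) + (0.009 + 0.42²/2)·0.5] / 0.2970 = [0.1206 + 0.0486] / 0.2970 = 0.5698 which rounds to 0.57
√T = √0.5 = 0.7071
φ(d₁) = φ(0.57) = 0.3391
vega = S·φ(d₁)·√T = 220·0.3391·0.7071 = 52.7511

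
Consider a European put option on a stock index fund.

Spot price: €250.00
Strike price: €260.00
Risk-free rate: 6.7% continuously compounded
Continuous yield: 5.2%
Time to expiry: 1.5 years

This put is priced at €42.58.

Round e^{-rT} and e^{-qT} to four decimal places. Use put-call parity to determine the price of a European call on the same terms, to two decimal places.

exp(−qT) = exp(−0.052·1.5) = 0.9250;  exp(−rT) = exp(−0.067·1.5) = 0.9044
Put-call parity: C − P = S·e^(−qT) − K·e^(−rT) = 250·0.9250 − 260·0.9044 = 231.2500 − 235.1440 = -3.8940
C = P + (C − P) = 42.58 + (-3.8940) = 38.6860

€38.69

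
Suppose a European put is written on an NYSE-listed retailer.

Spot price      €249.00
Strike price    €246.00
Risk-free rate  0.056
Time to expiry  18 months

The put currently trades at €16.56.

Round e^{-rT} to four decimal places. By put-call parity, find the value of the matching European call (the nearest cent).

exp(−rT) = exp(−0.056·1.5) = 0.9194
Put-call parity: C − P = S − K·e^(−rT) = 249 − 246·0.9194 = 249 − 226.1724 = 22.8276
C = P + (C − P) = 16.56 + (22.8276) = 39.3876

€39.39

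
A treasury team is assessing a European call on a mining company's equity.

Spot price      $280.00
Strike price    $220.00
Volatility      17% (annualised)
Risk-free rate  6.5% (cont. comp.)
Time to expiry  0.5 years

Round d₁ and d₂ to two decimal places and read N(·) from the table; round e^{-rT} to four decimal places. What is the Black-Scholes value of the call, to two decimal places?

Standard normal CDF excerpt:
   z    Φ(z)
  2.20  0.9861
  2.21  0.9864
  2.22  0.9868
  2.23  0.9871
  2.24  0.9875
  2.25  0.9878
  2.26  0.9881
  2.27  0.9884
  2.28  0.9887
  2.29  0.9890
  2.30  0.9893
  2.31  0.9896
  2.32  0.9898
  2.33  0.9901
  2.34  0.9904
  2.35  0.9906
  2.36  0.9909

σ√T = 0.17 × 0.7071 = 0.1202
d₁ = [ln(280/220) + (0.065 + 0.17²/2)·0.5] / 0.1202 = [0.2412 + 0.0397] / 0.1202 = 2.3367 ≈ 2.34
d₂ = d₁ − σ√T = 2.3367 − 0.1202 = 2.2165 ≈ 2.22
e^(−rT) = e^(−0.065·0.5) = 0.9680
N(d₁) = N(2.34) = 0.9904;  N(d₂) = N(2.22) = 0.9868
C = 280·0.9904 − 220·0.9680·0.9868 = 277.3120 − 210.1489 = 67.1631

$67.16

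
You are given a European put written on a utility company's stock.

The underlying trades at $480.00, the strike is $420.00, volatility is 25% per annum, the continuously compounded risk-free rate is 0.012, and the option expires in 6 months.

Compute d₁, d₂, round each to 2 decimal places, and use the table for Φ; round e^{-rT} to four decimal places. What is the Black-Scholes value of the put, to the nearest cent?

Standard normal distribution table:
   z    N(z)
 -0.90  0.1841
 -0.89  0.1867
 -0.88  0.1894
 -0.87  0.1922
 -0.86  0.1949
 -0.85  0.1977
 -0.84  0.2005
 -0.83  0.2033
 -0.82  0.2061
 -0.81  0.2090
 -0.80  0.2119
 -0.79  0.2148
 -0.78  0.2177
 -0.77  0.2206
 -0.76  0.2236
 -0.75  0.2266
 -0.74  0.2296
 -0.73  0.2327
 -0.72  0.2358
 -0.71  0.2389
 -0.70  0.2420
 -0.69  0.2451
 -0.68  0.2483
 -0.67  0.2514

$10.12

σ√T = 0.25·√0.5 = 0.1768
d₁ = [ln(480/420) + (0.012 + 0.25²/2)·0.5] / 0.1768 = [0.1335 + 0.0216] / 0.1768 = 0.8777 → 0.88
d₂ = d₁ − σ√T = 0.8777 − 0.1768 = 0.7009 → 0.70
exp(−rT) = exp(−0.012·0.5) = 0.9940
P = 420·0.9940·N(-0.70) − 480·N(-0.88) = 420·0.9940·0.2420 − 480·0.1894 = 101.0302 − 90.9120 = 10.1182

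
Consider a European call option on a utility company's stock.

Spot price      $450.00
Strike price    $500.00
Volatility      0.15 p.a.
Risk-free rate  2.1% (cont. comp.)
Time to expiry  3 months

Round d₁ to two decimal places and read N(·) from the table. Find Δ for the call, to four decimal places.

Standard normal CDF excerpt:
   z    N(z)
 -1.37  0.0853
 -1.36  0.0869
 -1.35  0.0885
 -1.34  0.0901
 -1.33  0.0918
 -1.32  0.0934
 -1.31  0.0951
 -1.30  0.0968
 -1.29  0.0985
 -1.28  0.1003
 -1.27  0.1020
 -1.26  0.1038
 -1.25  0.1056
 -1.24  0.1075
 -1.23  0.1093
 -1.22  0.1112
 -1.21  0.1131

σ√T = 0.15 × 0.5000 = 0.0750
d₁ = [ln(450/500) + (0.021 + 0.15²/2)·0.25] / 0.0750 = [-0.1054 + 0.0081] / 0.0750 = -1.2973 ⇒ -1.30
N(d₁) = N(-1.30) = 0.0968
Δ_call = N(d₁) = 0.0968

0.0968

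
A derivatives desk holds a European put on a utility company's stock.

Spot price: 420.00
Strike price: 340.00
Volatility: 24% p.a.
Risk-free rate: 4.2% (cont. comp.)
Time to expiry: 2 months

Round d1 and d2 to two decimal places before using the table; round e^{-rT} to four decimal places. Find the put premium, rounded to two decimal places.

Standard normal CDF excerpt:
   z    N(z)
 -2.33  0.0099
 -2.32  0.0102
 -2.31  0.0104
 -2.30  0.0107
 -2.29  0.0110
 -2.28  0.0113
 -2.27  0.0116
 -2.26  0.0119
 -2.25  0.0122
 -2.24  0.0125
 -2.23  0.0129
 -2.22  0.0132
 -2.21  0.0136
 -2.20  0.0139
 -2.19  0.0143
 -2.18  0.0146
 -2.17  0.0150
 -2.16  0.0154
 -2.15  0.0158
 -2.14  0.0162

0.18

T = 0.1667;  σ√T = 0.0980
d₁ = [ln(420/340) + (0.042 + 0.24²/2)·0.1667] / 0.0980 = [0.2113 + 0.0118] / 0.0980 = 2.2771 which rounds to 2.28
d₂ = d₁ − σ√T = 2.2771 − 0.0980 = 2.1791 which rounds to 2.18
exp(−rT) = exp(−0.042·0.1667) = 0.9930
N(−d₂) = N(-2.18) = 0.0146;  N(−d₁) = N(-2.28) = 0.0113
P = 340·0.9930·0.0146 − 420·0.0113 = 4.9293 − 4.7460 = 0.1833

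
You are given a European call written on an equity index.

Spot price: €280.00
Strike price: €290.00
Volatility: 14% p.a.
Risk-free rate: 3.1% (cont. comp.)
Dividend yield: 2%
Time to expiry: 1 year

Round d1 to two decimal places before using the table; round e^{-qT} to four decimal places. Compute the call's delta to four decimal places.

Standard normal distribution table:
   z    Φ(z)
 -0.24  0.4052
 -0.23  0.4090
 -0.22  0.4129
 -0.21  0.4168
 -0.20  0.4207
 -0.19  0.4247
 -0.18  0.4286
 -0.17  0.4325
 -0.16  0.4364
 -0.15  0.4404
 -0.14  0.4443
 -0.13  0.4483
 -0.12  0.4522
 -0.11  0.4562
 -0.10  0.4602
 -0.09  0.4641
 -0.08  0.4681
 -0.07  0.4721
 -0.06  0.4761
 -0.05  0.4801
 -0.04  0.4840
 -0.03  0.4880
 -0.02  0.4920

σ√T = 0.14 × 1.0000 = 0.1400
d₁ = [ln(280/290) + (0.031 − 0.02 + ½·0.14²)·1] / (σ√T) = (-0.0351 + 0.0208) / 0.1400 = -0.1021 → -0.10
N(d₁) = N(-0.10) = 0.4602
Δ_call = e^(−qT)·N(d₁) = 0.9802·0.4602 = 0.4511

0.4511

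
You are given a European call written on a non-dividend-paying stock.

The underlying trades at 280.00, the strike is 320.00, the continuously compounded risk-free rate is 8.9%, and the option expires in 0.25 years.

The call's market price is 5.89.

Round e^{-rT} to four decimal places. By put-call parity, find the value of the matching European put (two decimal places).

38.85

e^(−rT) = e^(−0.089·0.25) = 0.9780
Put-call parity: C − P = S − K·e^(−rT) = 280 − 320·0.9780 = 280 − 312.9600 = -32.9600
P = C − (C − P) = 5.89 − (-32.9600) = 38.8500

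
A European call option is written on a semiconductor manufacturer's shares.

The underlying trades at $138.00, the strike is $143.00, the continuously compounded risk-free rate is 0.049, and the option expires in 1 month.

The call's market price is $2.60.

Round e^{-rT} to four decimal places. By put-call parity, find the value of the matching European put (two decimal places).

exp(−rT) = exp(−0.049·0.08333) = 0.9959
Put-call parity: C − P = S − K·e^(−rT) = 138 − 143·0.9959 = 138 − 142.4137 = -4.4137
P = C − (C − P) = 2.60 − (-4.4137) = 7.0137

$7.01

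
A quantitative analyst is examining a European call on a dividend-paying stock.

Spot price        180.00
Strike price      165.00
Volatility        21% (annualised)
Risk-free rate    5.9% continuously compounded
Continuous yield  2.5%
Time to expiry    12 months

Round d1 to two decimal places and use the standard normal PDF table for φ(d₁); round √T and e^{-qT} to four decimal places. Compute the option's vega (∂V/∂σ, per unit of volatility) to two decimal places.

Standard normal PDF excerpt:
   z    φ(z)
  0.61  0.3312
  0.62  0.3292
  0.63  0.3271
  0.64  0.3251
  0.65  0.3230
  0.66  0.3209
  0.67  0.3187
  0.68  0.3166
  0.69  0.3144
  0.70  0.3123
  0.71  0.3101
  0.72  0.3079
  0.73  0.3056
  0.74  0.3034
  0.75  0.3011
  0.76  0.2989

σ√T = 0.21 × 1.0000 = 0.2100
d₁ = [ln(180/165) + (0.059 − 0.025 + ½·0.21²)·1] / (σ√T) = (0.0870 + 0.0560) / 0.2100 = 0.6812 ⇒ 0.68
√T = √1 = 1.0000
φ(d₁) = φ(0.68) = 0.3166
e^(−qT) = e^(−0.025·1) = 0.9753
vega = S·e^(−qT)·φ(d₁)·√T = 180·0.9753·0.3166·1.0000 = 55.5804

55.58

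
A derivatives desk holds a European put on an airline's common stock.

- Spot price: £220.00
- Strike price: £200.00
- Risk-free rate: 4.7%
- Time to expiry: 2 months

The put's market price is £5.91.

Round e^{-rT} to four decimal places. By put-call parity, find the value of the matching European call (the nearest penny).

exp(−rT) = exp(−0.047·0.1667) = 0.9922
Put-call parity: C − P = S − K·e^(−rT) = 220 − 200·0.9922 = 220 − 198.4400 = 21.5600
C = P + (C − P) = 5.91 + (21.5600) = 27.4700

£27.47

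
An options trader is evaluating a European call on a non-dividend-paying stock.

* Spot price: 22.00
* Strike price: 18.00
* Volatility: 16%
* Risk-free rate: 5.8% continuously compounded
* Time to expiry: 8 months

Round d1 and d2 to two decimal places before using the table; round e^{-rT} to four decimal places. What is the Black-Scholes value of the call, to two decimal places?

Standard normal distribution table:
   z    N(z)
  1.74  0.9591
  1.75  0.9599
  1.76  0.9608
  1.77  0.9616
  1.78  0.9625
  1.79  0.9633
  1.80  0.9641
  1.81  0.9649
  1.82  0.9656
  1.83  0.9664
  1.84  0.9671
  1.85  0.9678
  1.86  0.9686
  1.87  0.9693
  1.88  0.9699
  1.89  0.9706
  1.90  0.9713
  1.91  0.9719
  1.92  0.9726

σ√T = 0.16 × 0.8165 = 0.1306
d₁ = [ln(22/18) + (0.058 + 0.16²/2)·0.6667] / 0.1306 = [0.2007 + 0.0472] / 0.1306 = 1.8974 which rounds to 1.90
d₂ = d₁ − σ√T = 1.8974 − 0.1306 = 1.7667 which rounds to 1.77
exp(−rT) = exp(−0.058·0.6667) = 0.9621
C = 22·N(1.90) − 18·0.9621·N(1.77) = 22·0.9713 − 18·0.9621·0.9616 = 21.3686 − 16.6528 = 4.7158

4.72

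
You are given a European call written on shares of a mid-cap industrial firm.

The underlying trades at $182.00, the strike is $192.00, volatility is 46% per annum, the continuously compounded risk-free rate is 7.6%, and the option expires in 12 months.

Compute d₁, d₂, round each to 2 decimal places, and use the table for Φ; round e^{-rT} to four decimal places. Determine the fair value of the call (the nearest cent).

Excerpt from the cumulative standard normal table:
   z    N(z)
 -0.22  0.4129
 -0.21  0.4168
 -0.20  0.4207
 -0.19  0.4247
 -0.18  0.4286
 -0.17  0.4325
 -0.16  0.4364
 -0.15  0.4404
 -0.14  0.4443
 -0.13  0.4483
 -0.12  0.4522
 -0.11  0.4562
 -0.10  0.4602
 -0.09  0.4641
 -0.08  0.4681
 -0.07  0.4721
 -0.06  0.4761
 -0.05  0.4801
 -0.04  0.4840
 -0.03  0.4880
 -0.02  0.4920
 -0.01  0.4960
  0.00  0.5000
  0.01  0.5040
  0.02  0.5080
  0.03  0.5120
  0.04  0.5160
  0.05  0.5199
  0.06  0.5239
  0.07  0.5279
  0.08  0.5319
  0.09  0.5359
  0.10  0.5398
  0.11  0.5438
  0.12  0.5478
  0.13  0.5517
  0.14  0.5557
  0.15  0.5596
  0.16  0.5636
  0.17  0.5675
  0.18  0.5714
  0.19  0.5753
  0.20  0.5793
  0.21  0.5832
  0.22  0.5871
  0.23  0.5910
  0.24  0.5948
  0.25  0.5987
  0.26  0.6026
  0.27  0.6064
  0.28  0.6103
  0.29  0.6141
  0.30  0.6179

σ√T = 0.46 × 1.0000 = 0.4600
ln(S/K) + (r + σ²/2)T = ln(182/192) + (0.076 + 0.46²/2)·1 = -0.0535 + 0.1818 = 0.1283
d₁ = 0.1283 / 0.4600 = 0.2789 which rounds to 0.28
d₂ = d₁ − σ√T = 0.2789 − 0.4600 = -0.1811 which rounds to -0.18
e^(−rT) = e^(−0.076·1) = 0.9268
N(d₁) = N(0.28) = 0.6103;  N(d₂) = N(-0.18) = 0.4286
C = 182·0.6103 − 192·0.9268·0.4286 = 111.0746 − 76.2675 = 34.8071

$34.81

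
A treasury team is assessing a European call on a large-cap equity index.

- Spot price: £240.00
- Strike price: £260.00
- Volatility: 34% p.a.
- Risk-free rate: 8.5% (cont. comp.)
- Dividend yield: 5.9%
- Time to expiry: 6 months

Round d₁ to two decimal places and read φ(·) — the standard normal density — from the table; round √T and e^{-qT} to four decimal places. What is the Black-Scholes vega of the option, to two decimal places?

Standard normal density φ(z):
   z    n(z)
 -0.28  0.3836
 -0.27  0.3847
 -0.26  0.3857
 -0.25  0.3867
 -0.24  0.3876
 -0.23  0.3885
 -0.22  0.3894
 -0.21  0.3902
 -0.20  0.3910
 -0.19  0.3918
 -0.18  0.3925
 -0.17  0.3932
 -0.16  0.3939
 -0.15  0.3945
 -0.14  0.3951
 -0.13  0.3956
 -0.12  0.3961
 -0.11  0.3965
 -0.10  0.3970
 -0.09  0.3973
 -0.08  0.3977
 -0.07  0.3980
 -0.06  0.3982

σ√T = 0.34·√0.5 = 0.2404
d₁ = [ln(240/260) + (0.085 − 0.059 + 0.34²/2)·0.5] / 0.2404 = [-0.0800 + 0.0419] / 0.2404 = -0.1587 which rounds to -0.16
√T = √0.5 = 0.7071
φ(d₁) = φ(-0.16) = 0.3939
exp(−qT) = exp(−0.059·0.5) = 0.9709
vega = S·exp(−qT)·φ(d₁)·√T = 240·0.9709·0.3939·0.7071 = 64.9012

64.90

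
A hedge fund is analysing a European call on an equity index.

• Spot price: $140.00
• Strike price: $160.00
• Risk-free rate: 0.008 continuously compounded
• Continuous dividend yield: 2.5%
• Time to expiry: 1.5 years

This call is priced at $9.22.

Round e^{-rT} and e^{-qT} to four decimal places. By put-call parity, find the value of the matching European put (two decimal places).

$32.47

exp(−qT) = exp(−0.025·1.5) = 0.9632;  exp(−rT) = exp(−0.008·1.5) = 0.9881
Put-call parity: C − P = S·e^(−qT) − K·e^(−rT) = 140·0.9632 − 160·0.9881 = 134.8480 − 158.0960 = -23.2480
P = C − (C − P) = 9.22 − (-23.2480) = 32.4680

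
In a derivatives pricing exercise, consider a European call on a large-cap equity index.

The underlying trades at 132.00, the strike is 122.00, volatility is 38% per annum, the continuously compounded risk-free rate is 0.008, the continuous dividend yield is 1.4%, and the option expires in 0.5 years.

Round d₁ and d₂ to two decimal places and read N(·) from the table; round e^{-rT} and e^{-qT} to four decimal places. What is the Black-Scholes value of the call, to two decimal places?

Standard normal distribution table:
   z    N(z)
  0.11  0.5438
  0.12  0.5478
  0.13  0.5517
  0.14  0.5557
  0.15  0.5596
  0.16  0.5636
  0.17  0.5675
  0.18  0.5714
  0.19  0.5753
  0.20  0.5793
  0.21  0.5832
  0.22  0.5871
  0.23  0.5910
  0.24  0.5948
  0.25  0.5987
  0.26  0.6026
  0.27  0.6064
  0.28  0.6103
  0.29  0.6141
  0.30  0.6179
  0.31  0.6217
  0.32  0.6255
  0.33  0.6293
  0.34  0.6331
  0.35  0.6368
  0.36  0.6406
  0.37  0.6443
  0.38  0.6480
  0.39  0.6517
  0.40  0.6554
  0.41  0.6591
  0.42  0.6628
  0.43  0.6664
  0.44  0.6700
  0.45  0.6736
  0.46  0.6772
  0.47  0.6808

σ√T = 0.38 × 0.7071 = 0.2687
ln(S/K) + (r − q + σ²/2)T = ln(132/122) + (0.008 − 0.014 + 0.38²/2)·0.5 = 0.0788 + 0.0331 = 0.1119
d₁ = 0.1119 / 0.2687 = 0.4164 → 0.42
d₂ = d₁ − σ√T = 0.4164 − 0.2687 = 0.1477 → 0.15
e^(−qT) = e^(−0.014·0.5) = 0.9930;  e^(−rT) = e^(−0.008·0.5) = 0.9960
N(d₁) = N(0.42) = 0.6628;  N(d₂) = N(0.15) = 0.5596
C = 132·0.9930·0.6628 − 122·0.9960·0.5596 = 86.8772 − 67.9981 = 18.8791

18.88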